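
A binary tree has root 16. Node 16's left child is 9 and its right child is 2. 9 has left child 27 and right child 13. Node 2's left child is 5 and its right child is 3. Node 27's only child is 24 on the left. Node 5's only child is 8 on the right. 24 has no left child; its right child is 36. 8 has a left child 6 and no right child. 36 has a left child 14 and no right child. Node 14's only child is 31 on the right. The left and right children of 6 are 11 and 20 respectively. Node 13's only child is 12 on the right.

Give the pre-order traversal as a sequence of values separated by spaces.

16 9 27 24 36 14 31 13 12 2 5 8 6 11 20 3

Pre-order visits the node, then its left subtree, then its right subtree.
Visit 16.
At 16: go left to 9.
  Visit 9.
  At 9: go left to 27.
    Visit 27.
    At 27: go left to 24.
      Visit 24.
      At 24: no left child.
      At 24: go right to 36.
        Visit 36.
        At 36: go left to 14.
          Visit 14.
          At 14: no left child.
          At 14: go right to 31.
            31 is a leaf — visit 31.
        At 36: no right child.
    At 27: no right child.
  At 9: go right to 13.
    Visit 13.
    At 13: no left child.
    At 13: go right to 12.
      12 is a leaf — visit 12.
At 16: go right to 2.
  Visit 2.
  At 2: go left to 5.
    Visit 5.
    At 5: no left child.
    At 5: go right to 8.
      Visit 8.
      At 8: go left to 6.
        Visit 6.
        At 6: go left to 11.
          11 is a leaf — visit 11.
        At 6: go right to 20.
          20 is a leaf — visit 20.
      At 8: no right child.
  At 2: go right to 3.
    3 is a leaf — visit 3.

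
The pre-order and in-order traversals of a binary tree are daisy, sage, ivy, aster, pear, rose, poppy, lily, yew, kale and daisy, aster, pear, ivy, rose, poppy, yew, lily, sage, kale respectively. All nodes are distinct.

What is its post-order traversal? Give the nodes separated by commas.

pear, aster, yew, lily, poppy, rose, ivy, kale, sage, daisy

The first element of pre-order is the root; it splits in-order into left and right subtrees.
Root daisy: left subtree has 0 nodes { }, right has 9 {aster, pear, ivy, rose, poppy, yew, lily, sage, kale}.
  Root sage: left subtree has 7 nodes {aster, pear, ivy, rose, poppy, yew, lily}, right has 1 {kale}.
    Root ivy: left subtree has 2 nodes {aster, pear}, right has 4 {rose, poppy, yew, lily}.
      Root aster: left subtree has 0 nodes { }, right has 1 {pear}.
      Root rose: left subtree has 0 nodes { }, right has 3 {poppy, yew, lily}.
        Root poppy: left subtree has 0 nodes { }, right has 2 {yew, lily}.
          Root lily: left subtree has 1 node {yew}, right has 0 { }.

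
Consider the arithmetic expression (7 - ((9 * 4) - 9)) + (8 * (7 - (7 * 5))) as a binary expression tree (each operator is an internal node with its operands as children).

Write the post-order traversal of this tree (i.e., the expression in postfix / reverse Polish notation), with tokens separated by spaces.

Post-order on an expression tree gives postfix notation: for each operator, emit left operand, right operand, then the operator.

7 9 4 * 9 - - 8 7 7 5 * - * +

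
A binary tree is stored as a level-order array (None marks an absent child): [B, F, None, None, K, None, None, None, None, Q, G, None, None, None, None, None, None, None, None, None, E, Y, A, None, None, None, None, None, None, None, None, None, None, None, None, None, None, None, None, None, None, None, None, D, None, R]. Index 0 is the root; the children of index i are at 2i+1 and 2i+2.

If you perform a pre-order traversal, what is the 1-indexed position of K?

3

Pre-order visits the node, then its left subtree, then its right subtree.
Visit B.
At B: go left to F.
  Visit F.
  At F: no left child.
  At F: go right to K.
    Visit K.
    At K: go left to Q.
      Visit Q.
      At Q: no left child.
      At Q: go right to E.
        E is a leaf — visit E.
    At K: go right to G.
      Visit G.
      At G: go left to Y.
        Visit Y.
        At Y: go left to D.
          D is a leaf — visit D.
        At Y: no right child.
      At G: go right to A.
        Visit A.
        At A: go left to R.
          R is a leaf — visit R.
        At A: no right child.
At B: no right child.
Full pre-order sequence: B, F, K, Q, E, G, Y, D, A, R.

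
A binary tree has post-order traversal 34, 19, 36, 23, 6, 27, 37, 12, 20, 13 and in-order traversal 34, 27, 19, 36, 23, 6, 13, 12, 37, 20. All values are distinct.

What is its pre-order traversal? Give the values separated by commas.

13, 27, 34, 6, 23, 36, 19, 20, 12, 37

The last element of post-order is the root; it splits in-order into left and right subtrees.
Root 13: left subtree has 6 nodes {34, 27, 19, 36, 23, 6}, right has 3 {12, 37, 20}.
  Root 27: left subtree has 1 node {34}, right has 4 {19, 36, 23, 6}.
    Root 6: left subtree has 3 nodes {19, 36, 23}, right has 0 { }.
      Root 23: left subtree has 2 nodes {19, 36}, right has 0 { }.
        Root 36: left subtree has 1 node {19}, right has 0 { }.
  Root 20: left subtree has 2 nodes {12, 37}, right has 0 { }.
    Root 12: left subtree has 0 nodes { }, right has 1 {37}.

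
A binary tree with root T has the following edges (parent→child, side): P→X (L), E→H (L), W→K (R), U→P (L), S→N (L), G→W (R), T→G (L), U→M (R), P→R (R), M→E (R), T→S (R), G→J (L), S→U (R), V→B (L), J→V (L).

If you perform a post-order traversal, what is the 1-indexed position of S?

Post-order visits the left subtree, then the right subtree, then the node.
At T: go left to G.
  At G: go left to J.
    At J: go left to V.
      At V: go left to B.
        B is a leaf — visit B.
      At V: no right child.
      Visit V.
    At J: no right child.
    Visit J.
  At G: go right to W.
    At W: no left child.
    At W: go right to K.
      K is a leaf — visit K.
    Visit W.
  Visit G.
At T: go right to S.
  At S: go left to N.
    N is a leaf — visit N.
  At S: go right to U.
    At U: go left to P.
      At P: go left to X.
        X is a leaf — visit X.
      At P: go right to R.
        R is a leaf — visit R.
      Visit P.
    At U: go right to M.
      At M: no left child.
      At M: go right to E.
        At E: go left to H.
          H is a leaf — visit H.
        At E: no right child.
        Visit E.
      Visit M.
    Visit U.
  Visit S.
Visit T.
Full post-order sequence: B, V, J, K, W, G, N, X, R, P, H, E, M, U, S, T.

15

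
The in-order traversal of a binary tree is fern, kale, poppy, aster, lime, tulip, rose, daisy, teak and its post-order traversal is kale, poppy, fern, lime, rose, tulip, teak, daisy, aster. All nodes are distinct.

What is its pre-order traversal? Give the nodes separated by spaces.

The last element of post-order is the root; it splits in-order into left and right subtrees.
Root aster: left subtree has 3 nodes {fern, kale, poppy}, right has 5 {lime, tulip, rose, daisy, teak}.
  Root fern: left subtree has 0 nodes { }, right has 2 {kale, poppy}.
    Root poppy: left subtree has 1 node {kale}, right has 0 { }.
  Root daisy: left subtree has 3 nodes {lime, tulip, rose}, right has 1 {teak}.
    Root tulip: left subtree has 1 node {lime}, right has 1 {rose}.

aster fern poppy kale daisy tulip lime rose teak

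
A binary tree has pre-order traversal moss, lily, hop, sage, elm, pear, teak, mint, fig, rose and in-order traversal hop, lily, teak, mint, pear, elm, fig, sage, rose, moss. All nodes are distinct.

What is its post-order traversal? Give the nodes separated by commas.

hop, mint, teak, pear, fig, elm, rose, sage, lily, moss

The first element of pre-order is the root; it splits in-order into left and right subtrees.
Root moss: left subtree has 9 nodes {hop, lily, teak, mint, pear, elm, fig, sage, rose}, right has 0 { }.
  Root lily: left subtree has 1 node {hop}, right has 7 {teak, mint, pear, elm, fig, sage, rose}.
    Root sage: left subtree has 5 nodes {teak, mint, pear, elm, fig}, right has 1 {rose}.
      Root elm: left subtree has 3 nodes {teak, mint, pear}, right has 1 {fig}.
        Root pear: left subtree has 2 nodes {teak, mint}, right has 0 { }.
          Root teak: left subtree has 0 nodes { }, right has 1 {mint}.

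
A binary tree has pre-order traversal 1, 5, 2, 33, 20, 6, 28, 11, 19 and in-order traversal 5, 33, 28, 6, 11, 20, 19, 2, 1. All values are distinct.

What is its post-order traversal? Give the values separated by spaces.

The first element of pre-order is the root; it splits in-order into left and right subtrees.
Root 1: left subtree has 8 nodes {5, 33, 28, 6, 11, 20, 19, 2}, right has 0 { }.
  Root 5: left subtree has 0 nodes { }, right has 7 {33, 28, 6, 11, 20, 19, 2}.
    Root 2: left subtree has 6 nodes {33, 28, 6, 11, 20, 19}, right has 0 { }.
      Root 33: left subtree has 0 nodes { }, right has 5 {28, 6, 11, 20, 19}.
        Root 20: left subtree has 3 nodes {28, 6, 11}, right has 1 {19}.
          Root 6: left subtree has 1 node {28}, right has 1 {11}.

28 11 6 19 20 33 2 5 1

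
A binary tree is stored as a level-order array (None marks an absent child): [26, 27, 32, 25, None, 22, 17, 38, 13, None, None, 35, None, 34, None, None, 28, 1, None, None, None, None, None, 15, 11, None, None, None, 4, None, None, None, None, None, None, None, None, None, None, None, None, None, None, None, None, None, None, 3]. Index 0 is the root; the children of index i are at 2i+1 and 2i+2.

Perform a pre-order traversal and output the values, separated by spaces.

Pre-order visits the node, then its left subtree, then its right subtree.
Visit 26.
At 26: go left to 27.
  Visit 27.
  At 27: go left to 25.
    Visit 25.
    At 25: go left to 38.
      Visit 38.
      At 38: no left child.
      At 38: go right to 28.
        28 is a leaf — visit 28.
    At 25: go right to 13.
      Visit 13.
      At 13: go left to 1.
        1 is a leaf — visit 1.
      At 13: no right child.
  At 27: no right child.
At 26: go right to 32.
  Visit 32.
  At 32: go left to 22.
    Visit 22.
    At 22: go left to 35.
      Visit 35.
      At 35: go left to 15.
        Visit 15.
        At 15: go left to 3.
          3 is a leaf — visit 3.
        At 15: no right child.
      At 35: go right to 11.
        11 is a leaf — visit 11.
    At 22: no right child.
  At 32: go right to 17.
    Visit 17.
    At 17: go left to 34.
      Visit 34.
      At 34: no left child.
      At 34: go right to 4.
        4 is a leaf — visit 4.
    At 17: no right child.

26 27 25 38 28 13 1 32 22 35 15 3 11 17 34 4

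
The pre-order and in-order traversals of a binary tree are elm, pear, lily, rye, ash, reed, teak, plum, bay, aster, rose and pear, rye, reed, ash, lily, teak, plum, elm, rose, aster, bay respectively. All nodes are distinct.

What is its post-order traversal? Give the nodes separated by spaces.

reed ash rye plum teak lily pear rose aster bay elm

The first element of pre-order is the root; it splits in-order into left and right subtrees.
Root elm: left subtree has 7 nodes {pear, rye, reed, ash, lily, teak, plum}, right has 3 {rose, aster, bay}.
  Root pear: left subtree has 0 nodes { }, right has 6 {rye, reed, ash, lily, teak, plum}.
    Root lily: left subtree has 3 nodes {rye, reed, ash}, right has 2 {teak, plum}.
      Root rye: left subtree has 0 nodes { }, right has 2 {reed, ash}.
        Root ash: left subtree has 1 node {reed}, right has 0 { }.
      Root teak: left subtree has 0 nodes { }, right has 1 {plum}.
  Root bay: left subtree has 2 nodes {rose, aster}, right has 0 { }.
    Root aster: left subtree has 1 node {rose}, right has 0 { }.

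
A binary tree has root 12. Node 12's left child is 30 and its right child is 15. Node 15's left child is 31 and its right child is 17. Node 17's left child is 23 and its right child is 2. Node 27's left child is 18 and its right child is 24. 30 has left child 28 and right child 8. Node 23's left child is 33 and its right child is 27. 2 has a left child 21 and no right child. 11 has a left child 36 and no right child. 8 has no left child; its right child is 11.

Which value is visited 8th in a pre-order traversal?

31

Pre-order visits the node, then its left subtree, then its right subtree.
Visit 12.
At 12: go left to 30.
  Visit 30.
  At 30: go left to 28.
    28 is a leaf — visit 28.
  At 30: go right to 8.
    Visit 8.
    At 8: no left child.
    At 8: go right to 11.
      Visit 11.
      At 11: go left to 36.
        36 is a leaf — visit 36.
      At 11: no right child.
At 12: go right to 15.
  Visit 15.
  At 15: go left to 31.
    31 is a leaf — visit 31.
  At 15: go right to 17.
    Visit 17.
    At 17: go left to 23.
      Visit 23.
      At 23: go left to 33.
        33 is a leaf — visit 33.
      At 23: go right to 27.
        Visit 27.
        At 27: go left to 18.
          18 is a leaf — visit 18.
        At 27: go right to 24.
          24 is a leaf — visit 24.
    At 17: go right to 2.
      Visit 2.
      At 2: go left to 21.
        21 is a leaf — visit 21.
      At 2: no right child.
Full pre-order sequence: 12, 30, 28, 8, 11, 36, 15, 31, 17, 23, 33, 27, 18, 24, 2, 21.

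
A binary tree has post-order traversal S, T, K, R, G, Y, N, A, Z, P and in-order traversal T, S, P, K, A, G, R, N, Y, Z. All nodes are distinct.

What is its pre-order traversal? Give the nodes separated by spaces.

The last element of post-order is the root; it splits in-order into left and right subtrees.
Root P: left subtree has 2 nodes {T, S}, right has 7 {K, A, G, R, N, Y, Z}.
  Root T: left subtree has 0 nodes { }, right has 1 {S}.
  Root Z: left subtree has 6 nodes {K, A, G, R, N, Y}, right has 0 { }.
    Root A: left subtree has 1 node {K}, right has 4 {G, R, N, Y}.
      Root N: left subtree has 2 nodes {G, R}, right has 1 {Y}.
        Root G: left subtree has 0 nodes { }, right has 1 {R}.

P T S Z A K N G R Y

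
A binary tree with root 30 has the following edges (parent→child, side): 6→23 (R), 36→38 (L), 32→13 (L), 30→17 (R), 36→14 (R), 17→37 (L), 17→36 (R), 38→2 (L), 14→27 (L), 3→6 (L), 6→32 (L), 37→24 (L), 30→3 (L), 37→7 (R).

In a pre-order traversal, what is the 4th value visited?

Pre-order visits the node, then its left subtree, then its right subtree.
Visit 30.
At 30: go left to 3.
  Visit 3.
  At 3: go left to 6.
    Visit 6.
    At 6: go left to 32.
      Visit 32.
      At 32: go left to 13.
        13 is a leaf — visit 13.
      At 32: no right child.
    At 6: go right to 23.
      23 is a leaf — visit 23.
  At 3: no right child.
At 30: go right to 17.
  Visit 17.
  At 17: go left to 37.
    Visit 37.
    At 37: go left to 24.
      24 is a leaf — visit 24.
    At 37: go right to 7.
      7 is a leaf — visit 7.
  At 17: go right to 36.
    Visit 36.
    At 36: go left to 38.
      Visit 38.
      At 38: go left to 2.
        2 is a leaf — visit 2.
      At 38: no right child.
    At 36: go right to 14.
      Visit 14.
      At 14: go left to 27.
        27 is a leaf — visit 27.
      At 14: no right child.
Full pre-order sequence: 30, 3, 6, 32, 13, 23, 17, 37, 24, 7, 36, 38, 2, 14, 27.

32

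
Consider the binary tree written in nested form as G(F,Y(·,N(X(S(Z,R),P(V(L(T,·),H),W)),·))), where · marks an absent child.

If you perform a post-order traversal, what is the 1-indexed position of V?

8

Post-order visits the left subtree, then the right subtree, then the node.
At G: go left to F.
  F is a leaf — visit F.
At G: go right to Y.
  At Y: no left child.
  At Y: go right to N.
    At N: go left to X.
      At X: go left to S.
        At S: go left to Z.
          Z is a leaf — visit Z.
        At S: go right to R.
          R is a leaf — visit R.
        Visit S.
      At X: go right to P.
        At P: go left to V.
          At V: go left to L.
            At L: go left to T.
              T is a leaf — visit T.
            At L: no right child.
            Visit L.
          At V: go right to H.
            H is a leaf — visit H.
          Visit V.
        At P: go right to W.
          W is a leaf — visit W.
        Visit P.
      Visit X.
    At N: no right child.
    Visit N.
  Visit Y.
Visit G.
Full post-order sequence: F, Z, R, S, T, L, H, V, W, P, X, N, Y, G.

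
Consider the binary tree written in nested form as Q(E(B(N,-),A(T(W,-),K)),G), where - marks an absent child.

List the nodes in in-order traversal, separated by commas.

N, B, E, W, T, A, K, Q, G

In-order visits the left subtree, then the node, then the right subtree.
At Q: go left to E.
  At E: go left to B.
    At B: go left to N.
      N is a leaf — visit N.
    Visit B.
    At B: no right child.
  Visit E.
  At E: go right to A.
    At A: go left to T.
      At T: go left to W.
        W is a leaf — visit W.
      Visit T.
      At T: no right child.
    Visit A.
    At A: go right to K.
      K is a leaf — visit K.
Visit Q.
At Q: go right to G.
  G is a leaf — visit G.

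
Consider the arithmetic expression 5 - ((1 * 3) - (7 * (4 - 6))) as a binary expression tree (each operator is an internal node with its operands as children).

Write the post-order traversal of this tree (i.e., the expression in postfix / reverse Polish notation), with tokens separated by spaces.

5 1 3 * 7 4 6 - * - -

Post-order on an expression tree gives postfix notation: for each operator, emit left operand, right operand, then the operator.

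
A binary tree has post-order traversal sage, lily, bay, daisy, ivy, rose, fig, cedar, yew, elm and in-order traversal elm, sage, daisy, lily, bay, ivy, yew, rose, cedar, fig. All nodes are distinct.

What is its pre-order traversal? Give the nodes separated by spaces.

The last element of post-order is the root; it splits in-order into left and right subtrees.
Root elm: left subtree has 0 nodes { }, right has 9 {sage, daisy, lily, bay, ivy, yew, rose, cedar, fig}.
  Root yew: left subtree has 5 nodes {sage, daisy, lily, bay, ivy}, right has 3 {rose, cedar, fig}.
    Root ivy: left subtree has 4 nodes {sage, daisy, lily, bay}, right has 0 { }.
      Root daisy: left subtree has 1 node {sage}, right has 2 {lily, bay}.
        Root bay: left subtree has 1 node {lily}, right has 0 { }.
    Root cedar: left subtree has 1 node {rose}, right has 1 {fig}.

elm yew ivy daisy sage bay lily cedar rose fig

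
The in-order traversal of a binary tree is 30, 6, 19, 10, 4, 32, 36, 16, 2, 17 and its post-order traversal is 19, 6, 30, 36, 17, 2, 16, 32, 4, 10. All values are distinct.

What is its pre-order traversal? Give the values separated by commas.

10, 30, 6, 19, 4, 32, 16, 36, 2, 17

The last element of post-order is the root; it splits in-order into left and right subtrees.
Root 10: left subtree has 3 nodes {30, 6, 19}, right has 6 {4, 32, 36, 16, 2, 17}.
  Root 30: left subtree has 0 nodes { }, right has 2 {6, 19}.
    Root 6: left subtree has 0 nodes { }, right has 1 {19}.
  Root 4: left subtree has 0 nodes { }, right has 5 {32, 36, 16, 2, 17}.
    Root 32: left subtree has 0 nodes { }, right has 4 {36, 16, 2, 17}.
      Root 16: left subtree has 1 node {36}, right has 2 {2, 17}.
        Root 2: left subtree has 0 nodes { }, right has 1 {17}.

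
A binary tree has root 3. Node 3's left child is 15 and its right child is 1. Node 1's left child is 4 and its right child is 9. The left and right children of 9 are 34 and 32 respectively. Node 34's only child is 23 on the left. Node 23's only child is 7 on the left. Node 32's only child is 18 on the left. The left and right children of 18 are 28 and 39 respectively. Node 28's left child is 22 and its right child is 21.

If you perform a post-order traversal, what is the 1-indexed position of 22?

6

Post-order visits the left subtree, then the right subtree, then the node.
At 3: go left to 15.
  15 is a leaf — visit 15.
At 3: go right to 1.
  At 1: go left to 4.
    4 is a leaf — visit 4.
  At 1: go right to 9.
    At 9: go left to 34.
      At 34: go left to 23.
        At 23: go left to 7.
          7 is a leaf — visit 7.
        At 23: no right child.
        Visit 23.
      At 34: no right child.
      Visit 34.
    At 9: go right to 32.
      At 32: go left to 18.
        At 18: go left to 28.
          At 28: go left to 22.
            22 is a leaf — visit 22.
          At 28: go right to 21.
            21 is a leaf — visit 21.
          Visit 28.
        At 18: go right to 39.
          39 is a leaf — visit 39.
        Visit 18.
      At 32: no right child.
      Visit 32.
    Visit 9.
  Visit 1.
Visit 3.
Full post-order sequence: 15, 4, 7, 23, 34, 22, 21, 28, 39, 18, 32, 9, 1, 3.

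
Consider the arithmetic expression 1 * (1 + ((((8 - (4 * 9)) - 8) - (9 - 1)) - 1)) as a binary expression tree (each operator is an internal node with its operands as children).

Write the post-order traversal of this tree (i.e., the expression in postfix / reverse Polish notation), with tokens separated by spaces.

Post-order on an expression tree gives postfix notation: for each operator, emit left operand, right operand, then the operator.

1 1 8 4 9 * - 8 - 9 1 - - 1 - + *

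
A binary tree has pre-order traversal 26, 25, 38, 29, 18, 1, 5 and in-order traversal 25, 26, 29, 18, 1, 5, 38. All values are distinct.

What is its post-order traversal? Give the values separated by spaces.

25 5 1 18 29 38 26

The first element of pre-order is the root; it splits in-order into left and right subtrees.
Root 26: left subtree has 1 node {25}, right has 5 {29, 18, 1, 5, 38}.
  Root 38: left subtree has 4 nodes {29, 18, 1, 5}, right has 0 { }.
    Root 29: left subtree has 0 nodes { }, right has 3 {18, 1, 5}.
      Root 18: left subtree has 0 nodes { }, right has 2 {1, 5}.
        Root 1: left subtree has 0 nodes { }, right has 1 {5}.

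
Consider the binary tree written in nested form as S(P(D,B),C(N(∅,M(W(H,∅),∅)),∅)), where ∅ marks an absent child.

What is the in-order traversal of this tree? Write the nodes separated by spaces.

D P B S N H W M C

In-order visits the left subtree, then the node, then the right subtree.
At S: go left to P.
  At P: go left to D.
    D is a leaf — visit D.
  Visit P.
  At P: go right to B.
    B is a leaf — visit B.
Visit S.
At S: go right to C.
  At C: go left to N.
    At N: no left child.
    Visit N.
    At N: go right to M.
      At M: go left to W.
        At W: go left to H.
          H is a leaf — visit H.
        Visit W.
        At W: no right child.
      Visit M.
      At M: no right child.
  Visit C.
  At C: no right child.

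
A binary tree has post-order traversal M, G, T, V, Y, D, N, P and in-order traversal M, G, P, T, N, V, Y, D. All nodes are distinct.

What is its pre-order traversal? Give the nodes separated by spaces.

P G M N T D Y V

The last element of post-order is the root; it splits in-order into left and right subtrees.
Root P: left subtree has 2 nodes {M, G}, right has 5 {T, N, V, Y, D}.
  Root G: left subtree has 1 node {M}, right has 0 { }.
  Root N: left subtree has 1 node {T}, right has 3 {V, Y, D}.
    Root D: left subtree has 2 nodes {V, Y}, right has 0 { }.
      Root Y: left subtree has 1 node {V}, right has 0 { }.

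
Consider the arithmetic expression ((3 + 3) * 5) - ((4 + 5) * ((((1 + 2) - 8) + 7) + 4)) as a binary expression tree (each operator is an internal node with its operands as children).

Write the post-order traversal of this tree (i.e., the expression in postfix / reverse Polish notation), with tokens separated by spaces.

Post-order on an expression tree gives postfix notation: for each operator, emit left operand, right operand, then the operator.

3 3 + 5 * 4 5 + 1 2 + 8 - 7 + 4 + * -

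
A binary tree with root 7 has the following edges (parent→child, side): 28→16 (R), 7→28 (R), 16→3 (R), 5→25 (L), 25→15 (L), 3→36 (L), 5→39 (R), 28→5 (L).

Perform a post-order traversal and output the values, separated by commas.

15, 25, 39, 5, 36, 3, 16, 28, 7

Post-order visits the left subtree, then the right subtree, then the node.
At 7: no left child.
At 7: go right to 28.
  At 28: go left to 5.
    At 5: go left to 25.
      At 25: go left to 15.
        15 is a leaf — visit 15.
      At 25: no right child.
      Visit 25.
    At 5: go right to 39.
      39 is a leaf — visit 39.
    Visit 5.
  At 28: go right to 16.
    At 16: no left child.
    At 16: go right to 3.
      At 3: go left to 36.
        36 is a leaf — visit 36.
      At 3: no right child.
      Visit 3.
    Visit 16.
  Visit 28.
Visit 7.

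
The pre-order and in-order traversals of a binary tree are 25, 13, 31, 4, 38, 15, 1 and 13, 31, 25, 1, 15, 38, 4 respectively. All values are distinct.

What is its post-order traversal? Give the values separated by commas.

The first element of pre-order is the root; it splits in-order into left and right subtrees.
Root 25: left subtree has 2 nodes {13, 31}, right has 4 {1, 15, 38, 4}.
  Root 13: left subtree has 0 nodes { }, right has 1 {31}.
  Root 4: left subtree has 3 nodes {1, 15, 38}, right has 0 { }.
    Root 38: left subtree has 2 nodes {1, 15}, right has 0 { }.
      Root 15: left subtree has 1 node {1}, right has 0 { }.

31, 13, 1, 15, 38, 4, 25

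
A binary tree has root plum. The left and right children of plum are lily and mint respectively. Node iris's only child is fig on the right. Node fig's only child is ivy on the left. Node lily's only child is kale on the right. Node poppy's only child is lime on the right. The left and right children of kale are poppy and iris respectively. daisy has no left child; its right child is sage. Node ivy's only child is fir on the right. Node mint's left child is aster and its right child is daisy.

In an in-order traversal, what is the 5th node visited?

In-order visits the left subtree, then the node, then the right subtree.
At plum: go left to lily.
  At lily: no left child.
  Visit lily.
  At lily: go right to kale.
    At kale: go left to poppy.
      At poppy: no left child.
      Visit poppy.
      At poppy: go right to lime.
        lime is a leaf — visit lime.
    Visit kale.
    At kale: go right to iris.
      At iris: no left child.
      Visit iris.
      At iris: go right to fig.
        At fig: go left to ivy.
          At ivy: no left child.
          Visit ivy.
          At ivy: go right to fir.
            fir is a leaf — visit fir.
        Visit fig.
        At fig: no right child.
Visit plum.
At plum: go right to mint.
  At mint: go left to aster.
    aster is a leaf — visit aster.
  Visit mint.
  At mint: go right to daisy.
    At daisy: no left child.
    Visit daisy.
    At daisy: go right to sage.
      sage is a leaf — visit sage.
Full in-order sequence: lily, poppy, lime, kale, iris, ivy, fir, fig, plum, aster, mint, daisy, sage.

iris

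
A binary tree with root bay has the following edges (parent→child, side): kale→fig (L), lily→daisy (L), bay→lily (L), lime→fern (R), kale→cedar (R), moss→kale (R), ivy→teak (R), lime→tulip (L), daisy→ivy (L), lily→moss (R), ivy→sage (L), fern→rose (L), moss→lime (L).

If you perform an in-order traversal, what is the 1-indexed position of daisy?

4

In-order visits the left subtree, then the node, then the right subtree.
At bay: go left to lily.
  At lily: go left to daisy.
    At daisy: go left to ivy.
      At ivy: go left to sage.
        sage is a leaf — visit sage.
      Visit ivy.
      At ivy: go right to teak.
        teak is a leaf — visit teak.
    Visit daisy.
    At daisy: no right child.
  Visit lily.
  At lily: go right to moss.
    At moss: go left to lime.
      At lime: go left to tulip.
        tulip is a leaf — visit tulip.
      Visit lime.
      At lime: go right to fern.
        At fern: go left to rose.
          rose is a leaf — visit rose.
        Visit fern.
        At fern: no right child.
    Visit moss.
    At moss: go right to kale.
      At kale: go left to fig.
        fig is a leaf — visit fig.
      Visit kale.
      At kale: go right to cedar.
        cedar is a leaf — visit cedar.
Visit bay.
At bay: no right child.
Full in-order sequence: sage, ivy, teak, daisy, lily, tulip, lime, rose, fern, moss, fig, kale, cedar, bay.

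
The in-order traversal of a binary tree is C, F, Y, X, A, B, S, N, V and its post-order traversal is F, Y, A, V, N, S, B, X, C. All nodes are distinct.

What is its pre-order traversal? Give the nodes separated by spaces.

The last element of post-order is the root; it splits in-order into left and right subtrees.
Root C: left subtree has 0 nodes { }, right has 8 {F, Y, X, A, B, S, N, V}.
  Root X: left subtree has 2 nodes {F, Y}, right has 5 {A, B, S, N, V}.
    Root Y: left subtree has 1 node {F}, right has 0 { }.
    Root B: left subtree has 1 node {A}, right has 3 {S, N, V}.
      Root S: left subtree has 0 nodes { }, right has 2 {N, V}.
        Root N: left subtree has 0 nodes { }, right has 1 {V}.

C X Y F B A S N V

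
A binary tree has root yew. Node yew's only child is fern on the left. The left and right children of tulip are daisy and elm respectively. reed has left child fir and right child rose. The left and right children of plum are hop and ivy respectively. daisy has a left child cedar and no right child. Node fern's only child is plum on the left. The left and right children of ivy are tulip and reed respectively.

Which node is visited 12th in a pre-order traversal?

Pre-order visits the node, then its left subtree, then its right subtree.
Visit yew.
At yew: go left to fern.
  Visit fern.
  At fern: go left to plum.
    Visit plum.
    At plum: go left to hop.
      hop is a leaf — visit hop.
    At plum: go right to ivy.
      Visit ivy.
      At ivy: go left to tulip.
        Visit tulip.
        At tulip: go left to daisy.
          Visit daisy.
          At daisy: go left to cedar.
            cedar is a leaf — visit cedar.
          At daisy: no right child.
        At tulip: go right to elm.
          elm is a leaf — visit elm.
      At ivy: go right to reed.
        Visit reed.
        At reed: go left to fir.
          fir is a leaf — visit fir.
        At reed: go right to rose.
          rose is a leaf — visit rose.
  At fern: no right child.
At yew: no right child.
Full pre-order sequence: yew, fern, plum, hop, ivy, tulip, daisy, cedar, elm, reed, fir, rose.

rose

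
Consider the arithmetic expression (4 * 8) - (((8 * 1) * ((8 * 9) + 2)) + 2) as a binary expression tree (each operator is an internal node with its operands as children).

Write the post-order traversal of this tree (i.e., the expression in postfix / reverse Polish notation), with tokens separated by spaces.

4 8 * 8 1 * 8 9 * 2 + * 2 + -

Post-order on an expression tree gives postfix notation: for each operator, emit left operand, right operand, then the operator.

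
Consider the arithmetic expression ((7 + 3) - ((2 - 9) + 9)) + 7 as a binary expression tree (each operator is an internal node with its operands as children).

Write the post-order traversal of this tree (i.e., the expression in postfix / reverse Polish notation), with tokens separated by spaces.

7 3 + 2 9 - 9 + - 7 +

Post-order on an expression tree gives postfix notation: for each operator, emit left operand, right operand, then the operator.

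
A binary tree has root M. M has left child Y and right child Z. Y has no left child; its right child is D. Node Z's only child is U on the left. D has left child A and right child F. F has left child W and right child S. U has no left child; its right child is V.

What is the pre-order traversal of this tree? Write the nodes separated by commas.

Pre-order visits the node, then its left subtree, then its right subtree.
Visit M.
At M: go left to Y.
  Visit Y.
  At Y: no left child.
  At Y: go right to D.
    Visit D.
    At D: go left to A.
      A is a leaf — visit A.
    At D: go right to F.
      Visit F.
      At F: go left to W.
        W is a leaf — visit W.
      At F: go right to S.
        S is a leaf — visit S.
At M: go right to Z.
  Visit Z.
  At Z: go left to U.
    Visit U.
    At U: no left child.
    At U: go right to V.
      V is a leaf — visit V.
  At Z: no right child.

M, Y, D, A, F, W, S, Z, U, V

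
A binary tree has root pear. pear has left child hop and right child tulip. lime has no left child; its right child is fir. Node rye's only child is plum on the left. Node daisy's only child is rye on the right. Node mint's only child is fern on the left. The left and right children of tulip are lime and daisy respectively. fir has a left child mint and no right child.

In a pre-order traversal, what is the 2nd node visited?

hop

Pre-order visits the node, then its left subtree, then its right subtree.
Visit pear.
At pear: go left to hop.
  hop is a leaf — visit hop.
At pear: go right to tulip.
  Visit tulip.
  At tulip: go left to lime.
    Visit lime.
    At lime: no left child.
    At lime: go right to fir.
      Visit fir.
      At fir: go left to mint.
        Visit mint.
        At mint: go left to fern.
          fern is a leaf — visit fern.
        At mint: no right child.
      At fir: no right child.
  At tulip: go right to daisy.
    Visit daisy.
    At daisy: no left child.
    At daisy: go right to rye.
      Visit rye.
      At rye: go left to plum.
        plum is a leaf — visit plum.
      At rye: no right child.
Full pre-order sequence: pear, hop, tulip, lime, fir, mint, fern, daisy, rye, plum.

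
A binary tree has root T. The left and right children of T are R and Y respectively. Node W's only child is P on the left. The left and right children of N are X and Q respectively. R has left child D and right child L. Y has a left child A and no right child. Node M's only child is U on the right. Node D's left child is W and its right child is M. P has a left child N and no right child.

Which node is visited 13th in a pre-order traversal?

Pre-order visits the node, then its left subtree, then its right subtree.
Visit T.
At T: go left to R.
  Visit R.
  At R: go left to D.
    Visit D.
    At D: go left to W.
      Visit W.
      At W: go left to P.
        Visit P.
        At P: go left to N.
          Visit N.
          At N: go left to X.
            X is a leaf — visit X.
          At N: go right to Q.
            Q is a leaf — visit Q.
        At P: no right child.
      At W: no right child.
    At D: go right to M.
      Visit M.
      At M: no left child.
      At M: go right to U.
        U is a leaf — visit U.
  At R: go right to L.
    L is a leaf — visit L.
At T: go right to Y.
  Visit Y.
  At Y: go left to A.
    A is a leaf — visit A.
  At Y: no right child.
Full pre-order sequence: T, R, D, W, P, N, X, Q, M, U, L, Y, A.

A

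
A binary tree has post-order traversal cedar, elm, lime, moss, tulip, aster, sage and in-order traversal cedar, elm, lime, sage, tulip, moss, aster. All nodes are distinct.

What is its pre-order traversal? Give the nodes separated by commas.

sage, lime, elm, cedar, aster, tulip, moss

The last element of post-order is the root; it splits in-order into left and right subtrees.
Root sage: left subtree has 3 nodes {cedar, elm, lime}, right has 3 {tulip, moss, aster}.
  Root lime: left subtree has 2 nodes {cedar, elm}, right has 0 { }.
    Root elm: left subtree has 1 node {cedar}, right has 0 { }.
  Root aster: left subtree has 2 nodes {tulip, moss}, right has 0 { }.
    Root tulip: left subtree has 0 nodes { }, right has 1 {moss}.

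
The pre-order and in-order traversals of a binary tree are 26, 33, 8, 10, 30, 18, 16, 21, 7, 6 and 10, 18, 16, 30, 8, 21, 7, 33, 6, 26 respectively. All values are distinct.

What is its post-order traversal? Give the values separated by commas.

16, 18, 30, 10, 7, 21, 8, 6, 33, 26

The first element of pre-order is the root; it splits in-order into left and right subtrees.
Root 26: left subtree has 9 nodes {10, 18, 16, 30, 8, 21, 7, 33, 6}, right has 0 { }.
  Root 33: left subtree has 7 nodes {10, 18, 16, 30, 8, 21, 7}, right has 1 {6}.
    Root 8: left subtree has 4 nodes {10, 18, 16, 30}, right has 2 {21, 7}.
      Root 10: left subtree has 0 nodes { }, right has 3 {18, 16, 30}.
        Root 30: left subtree has 2 nodes {18, 16}, right has 0 { }.
          Root 18: left subtree has 0 nodes { }, right has 1 {16}.
      Root 21: left subtree has 0 nodes { }, right has 1 {7}.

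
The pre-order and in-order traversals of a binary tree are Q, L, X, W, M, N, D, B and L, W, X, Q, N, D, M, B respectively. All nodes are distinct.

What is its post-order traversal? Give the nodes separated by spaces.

W X L D N B M Q

The first element of pre-order is the root; it splits in-order into left and right subtrees.
Root Q: left subtree has 3 nodes {L, W, X}, right has 4 {N, D, M, B}.
  Root L: left subtree has 0 nodes { }, right has 2 {W, X}.
    Root X: left subtree has 1 node {W}, right has 0 { }.
  Root M: left subtree has 2 nodes {N, D}, right has 1 {B}.
    Root N: left subtree has 0 nodes { }, right has 1 {D}.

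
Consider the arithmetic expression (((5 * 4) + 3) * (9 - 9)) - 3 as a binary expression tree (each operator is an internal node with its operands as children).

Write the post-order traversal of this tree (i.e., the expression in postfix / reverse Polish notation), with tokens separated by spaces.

5 4 * 3 + 9 9 - * 3 -

Post-order on an expression tree gives postfix notation: for each operator, emit left operand, right operand, then the operator.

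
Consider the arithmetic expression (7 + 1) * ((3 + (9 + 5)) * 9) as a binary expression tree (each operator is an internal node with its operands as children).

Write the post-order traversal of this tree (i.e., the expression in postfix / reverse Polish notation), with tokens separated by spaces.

7 1 + 3 9 5 + + 9 * *

Post-order on an expression tree gives postfix notation: for each operator, emit left operand, right operand, then the operator.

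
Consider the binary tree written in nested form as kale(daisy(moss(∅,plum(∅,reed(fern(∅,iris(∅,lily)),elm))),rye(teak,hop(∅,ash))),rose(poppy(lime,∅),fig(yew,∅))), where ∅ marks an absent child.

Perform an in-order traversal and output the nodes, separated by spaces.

moss plum fern iris lily reed elm daisy teak rye hop ash kale lime poppy rose yew fig

In-order visits the left subtree, then the node, then the right subtree.
At kale: go left to daisy.
  At daisy: go left to moss.
    At moss: no left child.
    Visit moss.
    At moss: go right to plum.
      At plum: no left child.
      Visit plum.
      At plum: go right to reed.
        At reed: go left to fern.
          At fern: no left child.
          Visit fern.
          At fern: go right to iris.
            At iris: no left child.
            Visit iris.
            At iris: go right to lily.
              lily is a leaf — visit lily.
        Visit reed.
        At reed: go right to elm.
          elm is a leaf — visit elm.
  Visit daisy.
  At daisy: go right to rye.
    At rye: go left to teak.
      teak is a leaf — visit teak.
    Visit rye.
    At rye: go right to hop.
      At hop: no left child.
      Visit hop.
      At hop: go right to ash.
        ash is a leaf — visit ash.
Visit kale.
At kale: go right to rose.
  At rose: go left to poppy.
    At poppy: go left to lime.
      lime is a leaf — visit lime.
    Visit poppy.
    At poppy: no right child.
  Visit rose.
  At rose: go right to fig.
    At fig: go left to yew.
      yew is a leaf — visit yew.
    Visit fig.
    At fig: no right child.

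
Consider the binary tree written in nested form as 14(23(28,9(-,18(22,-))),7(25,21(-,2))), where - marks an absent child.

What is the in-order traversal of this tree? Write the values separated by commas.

28, 23, 9, 22, 18, 14, 25, 7, 21, 2

In-order visits the left subtree, then the node, then the right subtree.
At 14: go left to 23.
  At 23: go left to 28.
    28 is a leaf — visit 28.
  Visit 23.
  At 23: go right to 9.
    At 9: no left child.
    Visit 9.
    At 9: go right to 18.
      At 18: go left to 22.
        22 is a leaf — visit 22.
      Visit 18.
      At 18: no right child.
Visit 14.
At 14: go right to 7.
  At 7: go left to 25.
    25 is a leaf — visit 25.
  Visit 7.
  At 7: go right to 21.
    At 21: no left child.
    Visit 21.
    At 21: go right to 2.
      2 is a leaf — visit 2.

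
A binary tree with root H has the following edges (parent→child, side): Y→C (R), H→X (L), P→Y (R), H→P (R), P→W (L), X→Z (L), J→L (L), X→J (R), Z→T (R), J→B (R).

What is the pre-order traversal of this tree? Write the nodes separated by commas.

H, X, Z, T, J, L, B, P, W, Y, C

Pre-order visits the node, then its left subtree, then its right subtree.
Visit H.
At H: go left to X.
  Visit X.
  At X: go left to Z.
    Visit Z.
    At Z: no left child.
    At Z: go right to T.
      T is a leaf — visit T.
  At X: go right to J.
    Visit J.
    At J: go left to L.
      L is a leaf — visit L.
    At J: go right to B.
      B is a leaf — visit B.
At H: go right to P.
  Visit P.
  At P: go left to W.
    W is a leaf — visit W.
  At P: go right to Y.
    Visit Y.
    At Y: no left child.
    At Y: go right to C.
      C is a leaf — visit C.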